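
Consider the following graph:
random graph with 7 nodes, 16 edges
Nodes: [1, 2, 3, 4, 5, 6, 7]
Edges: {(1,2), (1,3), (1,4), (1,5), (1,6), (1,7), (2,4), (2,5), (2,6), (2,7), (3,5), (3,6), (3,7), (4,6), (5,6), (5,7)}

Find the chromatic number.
Clique number ω(G) = 4 (lower bound: χ ≥ ω).
The clique on [1, 2, 4, 6] has size 4, forcing χ ≥ 4, and the coloring below uses 4 colors, so χ(G) = 4.
A valid 4-coloring: color 1: [1]; color 2: [4, 5]; color 3: [6, 7]; color 4: [2, 3].

χ(G) = 4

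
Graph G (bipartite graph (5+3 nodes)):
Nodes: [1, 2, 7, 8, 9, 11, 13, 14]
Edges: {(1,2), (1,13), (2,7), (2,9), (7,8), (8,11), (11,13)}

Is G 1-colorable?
No, G is not 1-colorable

Edge (1,2) forces its endpoints to differ, so 1 color is not enough.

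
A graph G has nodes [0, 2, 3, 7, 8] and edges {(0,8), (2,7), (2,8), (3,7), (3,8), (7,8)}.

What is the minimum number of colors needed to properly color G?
Clique number ω(G) = 3 (lower bound: χ ≥ ω).
The clique on [2, 7, 8] has size 3, forcing χ ≥ 3, and the coloring below uses 3 colors, so χ(G) = 3.
A valid 3-coloring: color 1: [8]; color 2: [0, 7]; color 3: [2, 3].

χ(G) = 3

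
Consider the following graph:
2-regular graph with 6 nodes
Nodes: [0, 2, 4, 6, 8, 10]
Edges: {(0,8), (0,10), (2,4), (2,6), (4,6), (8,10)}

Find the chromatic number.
χ(G) = 3

Clique number ω(G) = 3 (lower bound: χ ≥ ω).
The clique on [0, 8, 10] has size 3, forcing χ ≥ 3, and the coloring below uses 3 colors, so χ(G) = 3.
A valid 3-coloring: color 1: [6, 8]; color 2: [0, 4]; color 3: [2, 10].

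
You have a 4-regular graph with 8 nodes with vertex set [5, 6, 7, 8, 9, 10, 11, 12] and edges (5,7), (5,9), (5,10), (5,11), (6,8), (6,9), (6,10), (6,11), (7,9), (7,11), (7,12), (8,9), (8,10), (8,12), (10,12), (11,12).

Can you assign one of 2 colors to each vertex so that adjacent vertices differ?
The clique on vertices [6, 8, 9] has size 3 > 2, so it alone needs 3 colors.

No, G is not 2-colorable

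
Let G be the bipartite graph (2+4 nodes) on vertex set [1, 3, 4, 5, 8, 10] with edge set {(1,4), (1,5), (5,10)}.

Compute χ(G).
Clique number ω(G) = 2 (lower bound: χ ≥ ω).
The graph is bipartite (no odd cycle), so 2 colors suffice: χ(G) = 2.
A valid 2-coloring: color 1: [3, 4, 5, 8]; color 2: [1, 10].

χ(G) = 2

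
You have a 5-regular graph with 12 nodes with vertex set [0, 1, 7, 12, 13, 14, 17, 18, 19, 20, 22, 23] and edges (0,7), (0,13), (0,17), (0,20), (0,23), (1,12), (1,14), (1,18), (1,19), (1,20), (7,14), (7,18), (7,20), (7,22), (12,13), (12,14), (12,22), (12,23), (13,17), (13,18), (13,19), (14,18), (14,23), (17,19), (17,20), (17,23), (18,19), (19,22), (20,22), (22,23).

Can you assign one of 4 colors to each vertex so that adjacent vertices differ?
A valid 4-coloring: color 1: [18, 20, 23]; color 2: [0, 14, 19]; color 3: [7, 12, 17]; color 4: [1, 13, 22].
(χ(G) = 4 ≤ 4.)

Yes, G is 4-colorable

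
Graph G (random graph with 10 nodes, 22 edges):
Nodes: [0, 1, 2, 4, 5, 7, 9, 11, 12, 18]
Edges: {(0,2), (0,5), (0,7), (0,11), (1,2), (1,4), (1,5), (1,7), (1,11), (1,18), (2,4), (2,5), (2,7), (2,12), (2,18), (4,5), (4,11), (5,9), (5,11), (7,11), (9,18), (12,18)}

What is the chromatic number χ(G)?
χ(G) = 4

Clique number ω(G) = 4 (lower bound: χ ≥ ω).
The clique on [1, 2, 4, 5] has size 4, forcing χ ≥ 4, and the coloring below uses 4 colors, so χ(G) = 4.
A valid 4-coloring: color 1: [2, 9, 11]; color 2: [5, 7, 18]; color 3: [0, 1, 12]; color 4: [4].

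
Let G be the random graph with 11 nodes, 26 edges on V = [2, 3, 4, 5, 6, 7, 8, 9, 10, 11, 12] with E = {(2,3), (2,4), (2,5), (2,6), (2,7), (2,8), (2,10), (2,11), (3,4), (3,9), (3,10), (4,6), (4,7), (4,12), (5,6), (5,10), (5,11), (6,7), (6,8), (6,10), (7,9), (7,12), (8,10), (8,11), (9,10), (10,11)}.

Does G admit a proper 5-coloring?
Yes, G is 5-colorable

A valid 5-coloring: color 1: [2, 9, 12]; color 2: [4, 10]; color 3: [3, 6, 11]; color 4: [5, 7, 8].
(χ(G) = 4 ≤ 5.)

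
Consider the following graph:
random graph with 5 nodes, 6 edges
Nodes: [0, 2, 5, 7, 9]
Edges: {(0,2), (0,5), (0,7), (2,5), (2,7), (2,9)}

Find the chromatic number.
Clique number ω(G) = 3 (lower bound: χ ≥ ω).
The clique on [0, 2, 5] has size 3, forcing χ ≥ 3, and the coloring below uses 3 colors, so χ(G) = 3.
A valid 3-coloring: color 1: [2]; color 2: [0, 9]; color 3: [5, 7].

χ(G) = 3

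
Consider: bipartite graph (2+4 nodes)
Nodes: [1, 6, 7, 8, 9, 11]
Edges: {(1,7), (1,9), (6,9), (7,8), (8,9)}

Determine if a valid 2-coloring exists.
Yes, G is 2-colorable

A valid 2-coloring: color 1: [7, 9, 11]; color 2: [1, 6, 8].
(χ(G) = 2 ≤ 2.)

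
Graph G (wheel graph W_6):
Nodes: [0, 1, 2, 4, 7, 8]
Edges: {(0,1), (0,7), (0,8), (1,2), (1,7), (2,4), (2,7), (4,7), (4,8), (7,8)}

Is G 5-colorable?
A valid 5-coloring: color 1: [7]; color 2: [0, 4]; color 3: [1, 8]; color 4: [2].
(χ(G) = 4 ≤ 5.)

Yes, G is 5-colorable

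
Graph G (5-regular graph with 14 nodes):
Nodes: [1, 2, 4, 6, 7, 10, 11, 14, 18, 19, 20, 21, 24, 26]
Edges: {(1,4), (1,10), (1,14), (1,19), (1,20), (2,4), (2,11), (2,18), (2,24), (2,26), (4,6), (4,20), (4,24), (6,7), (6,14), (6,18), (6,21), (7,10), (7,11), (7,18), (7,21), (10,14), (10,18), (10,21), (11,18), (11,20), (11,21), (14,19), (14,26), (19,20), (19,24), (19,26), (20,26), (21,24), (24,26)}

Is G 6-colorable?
Yes, G is 6-colorable

A valid 6-coloring: color 1: [4, 10, 11, 19]; color 2: [1, 18, 21, 26]; color 3: [7, 14, 20, 24]; color 4: [2, 6].
(χ(G) = 4 ≤ 6.)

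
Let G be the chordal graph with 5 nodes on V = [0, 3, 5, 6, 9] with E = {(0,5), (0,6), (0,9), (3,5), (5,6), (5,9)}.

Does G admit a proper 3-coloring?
A valid 3-coloring: color 1: [5]; color 2: [0, 3]; color 3: [6, 9].
(χ(G) = 3 ≤ 3.)

Yes, G is 3-colorable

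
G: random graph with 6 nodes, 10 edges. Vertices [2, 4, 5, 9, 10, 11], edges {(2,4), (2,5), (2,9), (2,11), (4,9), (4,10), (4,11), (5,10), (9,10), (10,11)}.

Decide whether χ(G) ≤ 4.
Yes, G is 4-colorable

A valid 4-coloring: color 1: [2, 10]; color 2: [4, 5]; color 3: [9, 11].
(χ(G) = 3 ≤ 4.)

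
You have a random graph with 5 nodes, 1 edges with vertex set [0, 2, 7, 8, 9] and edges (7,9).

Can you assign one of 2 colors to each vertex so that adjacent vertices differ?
A valid 2-coloring: color 1: [0, 2, 7, 8]; color 2: [9].
(χ(G) = 2 ≤ 2.)

Yes, G is 2-colorable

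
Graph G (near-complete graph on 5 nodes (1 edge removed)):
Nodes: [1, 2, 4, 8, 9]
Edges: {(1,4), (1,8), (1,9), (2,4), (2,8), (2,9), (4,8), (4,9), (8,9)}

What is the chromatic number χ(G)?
χ(G) = 4

Clique number ω(G) = 4 (lower bound: χ ≥ ω).
The clique on [1, 4, 8, 9] has size 4, forcing χ ≥ 4, and the coloring below uses 4 colors, so χ(G) = 4.
A valid 4-coloring: color 1: [8]; color 2: [9]; color 3: [4]; color 4: [1, 2].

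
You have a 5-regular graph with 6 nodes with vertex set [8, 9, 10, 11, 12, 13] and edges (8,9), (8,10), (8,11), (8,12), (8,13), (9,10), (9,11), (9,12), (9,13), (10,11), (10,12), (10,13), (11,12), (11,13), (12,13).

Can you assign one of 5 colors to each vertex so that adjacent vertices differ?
No, G is not 5-colorable

The clique on vertices [8, 9, 10, 11, 12, 13] has size 6 > 5, so it alone needs 6 colors.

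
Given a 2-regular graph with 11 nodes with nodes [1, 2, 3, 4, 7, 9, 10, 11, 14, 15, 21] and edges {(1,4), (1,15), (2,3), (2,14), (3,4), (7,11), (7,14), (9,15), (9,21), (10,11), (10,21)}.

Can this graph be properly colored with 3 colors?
A valid 3-coloring: color 1: [3, 11, 14, 15, 21]; color 2: [1, 2, 7, 9, 10]; color 3: [4].
(χ(G) = 3 ≤ 3.)

Yes, G is 3-colorable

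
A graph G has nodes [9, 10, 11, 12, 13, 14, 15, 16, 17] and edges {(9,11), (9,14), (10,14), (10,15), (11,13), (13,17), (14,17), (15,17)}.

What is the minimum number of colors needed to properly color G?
χ(G) = 3

Clique number ω(G) = 2 (lower bound: χ ≥ ω).
Odd cycle [9, 11, 13, 17, 15, 10, 14] needs 3 colors (χ ≥ 3).
The coloring below uses 3 colors, so χ(G) = 3.
A valid 3-coloring: color 1: [12, 13, 14, 15, 16]; color 2: [9, 10, 17]; color 3: [11].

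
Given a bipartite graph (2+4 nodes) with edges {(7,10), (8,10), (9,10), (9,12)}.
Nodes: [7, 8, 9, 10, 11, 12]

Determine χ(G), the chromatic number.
Clique number ω(G) = 2 (lower bound: χ ≥ ω).
The graph is bipartite (no odd cycle), so 2 colors suffice: χ(G) = 2.
A valid 2-coloring: color 1: [10, 11, 12]; color 2: [7, 8, 9].

χ(G) = 2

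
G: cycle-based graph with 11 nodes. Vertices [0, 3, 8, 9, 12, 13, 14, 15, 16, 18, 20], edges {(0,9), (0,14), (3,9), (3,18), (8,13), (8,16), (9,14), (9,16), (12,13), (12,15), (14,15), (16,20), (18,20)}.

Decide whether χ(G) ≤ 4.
Yes, G is 4-colorable

A valid 4-coloring: color 1: [9, 13, 15, 18]; color 2: [3, 12, 14, 16]; color 3: [0, 8, 20].
(χ(G) = 3 ≤ 4.)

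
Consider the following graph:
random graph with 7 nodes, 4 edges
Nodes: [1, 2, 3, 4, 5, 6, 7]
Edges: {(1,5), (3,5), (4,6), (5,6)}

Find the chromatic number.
Clique number ω(G) = 2 (lower bound: χ ≥ ω).
The graph is bipartite (no odd cycle), so 2 colors suffice: χ(G) = 2.
A valid 2-coloring: color 1: [2, 4, 5, 7]; color 2: [1, 3, 6].

χ(G) = 2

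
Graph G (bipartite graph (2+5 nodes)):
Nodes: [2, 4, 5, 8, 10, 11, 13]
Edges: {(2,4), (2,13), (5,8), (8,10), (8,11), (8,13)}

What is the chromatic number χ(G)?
χ(G) = 2

Clique number ω(G) = 2 (lower bound: χ ≥ ω).
The graph is bipartite (no odd cycle), so 2 colors suffice: χ(G) = 2.
A valid 2-coloring: color 1: [2, 8]; color 2: [4, 5, 10, 11, 13].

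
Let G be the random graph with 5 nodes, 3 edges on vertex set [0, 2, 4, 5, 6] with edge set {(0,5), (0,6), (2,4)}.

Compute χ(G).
Clique number ω(G) = 2 (lower bound: χ ≥ ω).
The graph is bipartite (no odd cycle), so 2 colors suffice: χ(G) = 2.
A valid 2-coloring: color 1: [0, 2]; color 2: [4, 5, 6].

χ(G) = 2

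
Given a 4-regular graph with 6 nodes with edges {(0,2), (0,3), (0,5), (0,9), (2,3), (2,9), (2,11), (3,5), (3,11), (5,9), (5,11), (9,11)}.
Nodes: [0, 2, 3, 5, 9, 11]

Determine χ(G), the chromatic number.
Clique number ω(G) = 3 (lower bound: χ ≥ ω).
The clique on [0, 2, 9] has size 3, forcing χ ≥ 3, and the coloring below uses 3 colors, so χ(G) = 3.
A valid 3-coloring: color 1: [2, 5]; color 2: [3, 9]; color 3: [0, 11].

χ(G) = 3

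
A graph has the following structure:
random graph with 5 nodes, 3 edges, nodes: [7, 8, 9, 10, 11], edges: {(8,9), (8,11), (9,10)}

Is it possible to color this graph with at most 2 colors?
Yes, G is 2-colorable

A valid 2-coloring: color 1: [7, 9, 11]; color 2: [8, 10].
(χ(G) = 2 ≤ 2.)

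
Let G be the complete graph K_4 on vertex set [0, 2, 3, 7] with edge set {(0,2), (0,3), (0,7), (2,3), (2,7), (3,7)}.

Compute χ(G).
Clique number ω(G) = 4 (lower bound: χ ≥ ω).
The clique on [0, 2, 3, 7] has size 4, forcing χ ≥ 4, and the coloring below uses 4 colors, so χ(G) = 4.
A valid 4-coloring: color 1: [2]; color 2: [7]; color 3: [0]; color 4: [3].

χ(G) = 4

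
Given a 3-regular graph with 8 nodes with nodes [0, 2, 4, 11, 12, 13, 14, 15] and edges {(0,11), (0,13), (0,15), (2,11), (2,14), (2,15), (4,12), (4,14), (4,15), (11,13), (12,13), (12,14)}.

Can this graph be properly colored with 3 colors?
Yes, G is 3-colorable

A valid 3-coloring: color 1: [11, 14, 15]; color 2: [0, 2, 12]; color 3: [4, 13].
(χ(G) = 3 ≤ 3.)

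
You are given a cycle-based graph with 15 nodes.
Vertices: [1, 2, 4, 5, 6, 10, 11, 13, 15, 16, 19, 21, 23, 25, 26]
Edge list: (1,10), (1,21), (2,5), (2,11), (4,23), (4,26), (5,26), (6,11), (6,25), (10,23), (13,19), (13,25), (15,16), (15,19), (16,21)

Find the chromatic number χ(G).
Clique number ω(G) = 2 (lower bound: χ ≥ ω).
Odd cycle [6, 25, 13, 19, 15, 16, 21, 1, 10, 23, 4, 26, 5, 2, 11] needs 3 colors (χ ≥ 3).
The coloring below uses 3 colors, so χ(G) = 3.
A valid 3-coloring: color 1: [2, 4, 6, 10, 13, 15, 21]; color 2: [1, 11, 16, 19, 23, 25, 26]; color 3: [5].

χ(G) = 3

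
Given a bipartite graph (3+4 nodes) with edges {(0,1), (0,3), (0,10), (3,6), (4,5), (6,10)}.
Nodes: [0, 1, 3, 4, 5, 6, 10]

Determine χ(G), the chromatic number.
Clique number ω(G) = 2 (lower bound: χ ≥ ω).
The graph is bipartite (no odd cycle), so 2 colors suffice: χ(G) = 2.
A valid 2-coloring: color 1: [0, 5, 6]; color 2: [1, 3, 4, 10].

χ(G) = 2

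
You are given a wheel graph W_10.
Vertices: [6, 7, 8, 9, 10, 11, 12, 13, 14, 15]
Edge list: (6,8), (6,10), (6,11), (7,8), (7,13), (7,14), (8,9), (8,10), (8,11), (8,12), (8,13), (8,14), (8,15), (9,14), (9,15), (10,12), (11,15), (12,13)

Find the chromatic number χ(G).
Clique number ω(G) = 3 (lower bound: χ ≥ ω).
Odd cycle [7, 13, 12, 10, 6, 11, 15, 9, 14] needs 3 colors (χ ≥ 3).
Vertex 8 is adjacent to every vertex of [6, 7, 9, 10, 11, 12, 13, 14, 15], which already need 3 colors among themselves, so 8 needs a new color (χ ≥ 4).
The coloring below uses 4 colors, so χ(G) = 4.
A valid 4-coloring: color 1: [8]; color 2: [6, 7, 9, 12]; color 3: [10, 11, 13, 14]; color 4: [15].

χ(G) = 4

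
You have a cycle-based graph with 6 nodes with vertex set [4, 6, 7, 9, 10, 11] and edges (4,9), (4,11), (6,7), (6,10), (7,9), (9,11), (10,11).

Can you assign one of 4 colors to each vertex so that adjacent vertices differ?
Yes, G is 4-colorable

A valid 4-coloring: color 1: [6, 9]; color 2: [7, 11]; color 3: [4, 10].
(χ(G) = 3 ≤ 4.)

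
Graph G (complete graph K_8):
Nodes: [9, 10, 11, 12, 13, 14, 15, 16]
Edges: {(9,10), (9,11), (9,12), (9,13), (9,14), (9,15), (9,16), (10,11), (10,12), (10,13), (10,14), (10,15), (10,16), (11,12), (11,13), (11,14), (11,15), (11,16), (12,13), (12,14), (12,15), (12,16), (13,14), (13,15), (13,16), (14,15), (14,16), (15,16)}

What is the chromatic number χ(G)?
Clique number ω(G) = 8 (lower bound: χ ≥ ω).
The clique on [9, 10, 11, 12, 13, 14, 15, 16] has size 8, forcing χ ≥ 8, and the coloring below uses 8 colors, so χ(G) = 8.
A valid 8-coloring: color 1: [15]; color 2: [11]; color 3: [9]; color 4: [10]; color 5: [14]; color 6: [16]; color 7: [13]; color 8: [12].

χ(G) = 8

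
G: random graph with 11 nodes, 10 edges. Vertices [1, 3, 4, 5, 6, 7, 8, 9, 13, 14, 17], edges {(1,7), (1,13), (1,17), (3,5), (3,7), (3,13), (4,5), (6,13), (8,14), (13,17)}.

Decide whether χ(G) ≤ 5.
A valid 5-coloring: color 1: [5, 7, 8, 9, 13]; color 2: [1, 3, 4, 6, 14]; color 3: [17].
(χ(G) = 3 ≤ 5.)

Yes, G is 5-colorable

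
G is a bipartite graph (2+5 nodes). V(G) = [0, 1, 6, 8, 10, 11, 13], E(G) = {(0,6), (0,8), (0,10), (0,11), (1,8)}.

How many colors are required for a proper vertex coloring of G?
χ(G) = 2

Clique number ω(G) = 2 (lower bound: χ ≥ ω).
The graph is bipartite (no odd cycle), so 2 colors suffice: χ(G) = 2.
A valid 2-coloring: color 1: [0, 1, 13]; color 2: [6, 8, 10, 11].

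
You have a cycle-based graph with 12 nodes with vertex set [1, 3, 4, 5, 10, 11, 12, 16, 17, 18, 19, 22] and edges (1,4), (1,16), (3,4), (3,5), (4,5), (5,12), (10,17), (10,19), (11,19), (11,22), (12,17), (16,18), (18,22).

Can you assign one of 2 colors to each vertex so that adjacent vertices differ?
No, G is not 2-colorable

The clique on vertices [3, 4, 5] has size 3 > 2, so it alone needs 3 colors.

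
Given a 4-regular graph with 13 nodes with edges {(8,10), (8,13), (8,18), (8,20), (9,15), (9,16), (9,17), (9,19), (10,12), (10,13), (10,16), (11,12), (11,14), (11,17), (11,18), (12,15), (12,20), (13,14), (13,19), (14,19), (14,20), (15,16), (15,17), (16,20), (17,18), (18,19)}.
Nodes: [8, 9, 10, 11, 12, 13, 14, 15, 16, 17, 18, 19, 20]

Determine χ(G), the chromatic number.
Clique number ω(G) = 3 (lower bound: χ ≥ ω).
The clique on [8, 10, 13] has size 3, forcing χ ≥ 3, and the coloring below uses 3 colors, so χ(G) = 3.
A valid 3-coloring: color 1: [9, 12, 13, 18]; color 2: [10, 11, 15, 19, 20]; color 3: [8, 14, 16, 17].

χ(G) = 3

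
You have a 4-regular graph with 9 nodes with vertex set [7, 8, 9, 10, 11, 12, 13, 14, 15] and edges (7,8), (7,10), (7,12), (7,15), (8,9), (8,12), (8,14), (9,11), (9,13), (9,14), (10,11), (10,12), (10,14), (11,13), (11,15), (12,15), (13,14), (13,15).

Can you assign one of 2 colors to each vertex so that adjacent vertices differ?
The clique on vertices [7, 8, 12] has size 3 > 2, so it alone needs 3 colors.

No, G is not 2-colorable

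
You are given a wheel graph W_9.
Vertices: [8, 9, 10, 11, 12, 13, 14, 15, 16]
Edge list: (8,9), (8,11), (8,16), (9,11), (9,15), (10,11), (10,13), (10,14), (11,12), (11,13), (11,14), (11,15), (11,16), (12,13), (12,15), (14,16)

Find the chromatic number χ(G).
χ(G) = 3

Clique number ω(G) = 3 (lower bound: χ ≥ ω).
The clique on [8, 11, 16] has size 3, forcing χ ≥ 3, and the coloring below uses 3 colors, so χ(G) = 3.
A valid 3-coloring: color 1: [11]; color 2: [9, 10, 12, 16]; color 3: [8, 13, 14, 15].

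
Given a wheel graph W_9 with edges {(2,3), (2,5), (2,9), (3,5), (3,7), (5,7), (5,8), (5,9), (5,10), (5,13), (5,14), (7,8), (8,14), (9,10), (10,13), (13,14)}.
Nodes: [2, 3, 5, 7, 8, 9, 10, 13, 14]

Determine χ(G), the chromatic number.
Clique number ω(G) = 3 (lower bound: χ ≥ ω).
The clique on [2, 5, 9] has size 3, forcing χ ≥ 3, and the coloring below uses 3 colors, so χ(G) = 3.
A valid 3-coloring: color 1: [5]; color 2: [3, 8, 9, 13]; color 3: [2, 7, 10, 14].

χ(G) = 3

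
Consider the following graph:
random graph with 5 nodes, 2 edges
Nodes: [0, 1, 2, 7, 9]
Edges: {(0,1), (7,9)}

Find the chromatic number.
χ(G) = 2

Clique number ω(G) = 2 (lower bound: χ ≥ ω).
The graph is bipartite (no odd cycle), so 2 colors suffice: χ(G) = 2.
A valid 2-coloring: color 1: [1, 2, 7]; color 2: [0, 9].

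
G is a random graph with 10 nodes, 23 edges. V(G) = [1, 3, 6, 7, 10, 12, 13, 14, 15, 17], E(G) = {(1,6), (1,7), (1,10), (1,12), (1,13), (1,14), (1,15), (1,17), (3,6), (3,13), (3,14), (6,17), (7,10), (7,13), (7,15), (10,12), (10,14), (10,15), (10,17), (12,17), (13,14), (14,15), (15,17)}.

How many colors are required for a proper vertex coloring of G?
χ(G) = 4

Clique number ω(G) = 4 (lower bound: χ ≥ ω).
The clique on [1, 10, 12, 17] has size 4, forcing χ ≥ 4, and the coloring below uses 4 colors, so χ(G) = 4.
A valid 4-coloring: color 1: [1, 3]; color 2: [6, 10, 13]; color 3: [7, 14, 17]; color 4: [12, 15].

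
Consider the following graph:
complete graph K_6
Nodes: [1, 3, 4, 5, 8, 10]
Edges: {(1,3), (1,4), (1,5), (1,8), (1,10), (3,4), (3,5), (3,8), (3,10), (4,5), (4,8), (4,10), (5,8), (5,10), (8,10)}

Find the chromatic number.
χ(G) = 6

Clique number ω(G) = 6 (lower bound: χ ≥ ω).
The clique on [1, 3, 4, 5, 8, 10] has size 6, forcing χ ≥ 6, and the coloring below uses 6 colors, so χ(G) = 6.
A valid 6-coloring: color 1: [5]; color 2: [10]; color 3: [4]; color 4: [3]; color 5: [1]; color 6: [8].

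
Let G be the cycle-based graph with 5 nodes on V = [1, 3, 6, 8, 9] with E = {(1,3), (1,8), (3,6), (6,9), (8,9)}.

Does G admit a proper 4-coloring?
Yes, G is 4-colorable

A valid 4-coloring: color 1: [3, 9]; color 2: [1, 6]; color 3: [8].
(χ(G) = 3 ≤ 4.)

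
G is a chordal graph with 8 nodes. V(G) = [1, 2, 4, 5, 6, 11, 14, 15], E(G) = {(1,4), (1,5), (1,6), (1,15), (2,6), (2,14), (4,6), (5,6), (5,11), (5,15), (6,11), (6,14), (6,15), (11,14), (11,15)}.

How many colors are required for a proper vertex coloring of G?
χ(G) = 4

Clique number ω(G) = 4 (lower bound: χ ≥ ω).
The clique on [1, 5, 6, 15] has size 4, forcing χ ≥ 4, and the coloring below uses 4 colors, so χ(G) = 4.
A valid 4-coloring: color 1: [6]; color 2: [4, 14, 15]; color 3: [2, 5]; color 4: [1, 11].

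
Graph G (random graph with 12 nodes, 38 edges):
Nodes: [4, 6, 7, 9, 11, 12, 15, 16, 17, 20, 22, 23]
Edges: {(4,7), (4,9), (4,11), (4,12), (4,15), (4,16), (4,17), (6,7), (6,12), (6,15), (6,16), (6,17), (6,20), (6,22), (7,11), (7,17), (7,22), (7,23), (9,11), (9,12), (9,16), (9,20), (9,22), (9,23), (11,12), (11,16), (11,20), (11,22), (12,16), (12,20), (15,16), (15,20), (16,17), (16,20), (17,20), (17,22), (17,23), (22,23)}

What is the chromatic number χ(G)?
Clique number ω(G) = 5 (lower bound: χ ≥ ω).
The clique on [4, 9, 11, 12, 16] has size 5, forcing χ ≥ 5, and the coloring below uses 5 colors, so χ(G) = 5.
A valid 5-coloring: color 1: [7, 16]; color 2: [4, 20, 22]; color 3: [9, 15, 17]; color 4: [6, 11, 23]; color 5: [12].

χ(G) = 5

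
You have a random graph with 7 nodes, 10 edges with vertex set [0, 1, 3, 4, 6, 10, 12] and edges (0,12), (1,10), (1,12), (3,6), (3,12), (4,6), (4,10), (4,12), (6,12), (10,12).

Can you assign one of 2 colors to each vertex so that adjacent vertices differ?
The clique on vertices [1, 10, 12] has size 3 > 2, so it alone needs 3 colors.

No, G is not 2-colorable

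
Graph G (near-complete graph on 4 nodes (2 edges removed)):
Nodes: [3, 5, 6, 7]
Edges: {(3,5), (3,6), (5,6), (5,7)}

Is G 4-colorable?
A valid 4-coloring: color 1: [5]; color 2: [3, 7]; color 3: [6].
(χ(G) = 3 ≤ 4.)

Yes, G is 4-colorable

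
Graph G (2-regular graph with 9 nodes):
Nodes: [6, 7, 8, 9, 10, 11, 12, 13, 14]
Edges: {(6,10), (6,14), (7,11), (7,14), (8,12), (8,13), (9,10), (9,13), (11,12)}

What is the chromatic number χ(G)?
Clique number ω(G) = 2 (lower bound: χ ≥ ω).
Odd cycle [12, 8, 13, 9, 10, 6, 14, 7, 11] needs 3 colors (χ ≥ 3).
The coloring below uses 3 colors, so χ(G) = 3.
A valid 3-coloring: color 1: [7, 10, 12, 13]; color 2: [8, 9, 11, 14]; color 3: [6].

χ(G) = 3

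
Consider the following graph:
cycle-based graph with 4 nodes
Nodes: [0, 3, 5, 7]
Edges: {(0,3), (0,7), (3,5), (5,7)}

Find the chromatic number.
χ(G) = 2

Clique number ω(G) = 2 (lower bound: χ ≥ ω).
The graph is bipartite (no odd cycle), so 2 colors suffice: χ(G) = 2.
A valid 2-coloring: color 1: [3, 7]; color 2: [0, 5].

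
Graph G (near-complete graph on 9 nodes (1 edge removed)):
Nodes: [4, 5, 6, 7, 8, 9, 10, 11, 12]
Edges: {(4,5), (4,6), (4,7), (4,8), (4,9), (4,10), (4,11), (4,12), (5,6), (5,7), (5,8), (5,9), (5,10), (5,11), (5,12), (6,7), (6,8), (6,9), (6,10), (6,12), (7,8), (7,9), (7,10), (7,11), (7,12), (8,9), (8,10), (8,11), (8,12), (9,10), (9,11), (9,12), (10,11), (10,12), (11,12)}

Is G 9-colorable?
Yes, G is 9-colorable

A valid 9-coloring: color 1: [12]; color 2: [4]; color 3: [10]; color 4: [7]; color 5: [5]; color 6: [9]; color 7: [8]; color 8: [6, 11].
(χ(G) = 8 ≤ 9.)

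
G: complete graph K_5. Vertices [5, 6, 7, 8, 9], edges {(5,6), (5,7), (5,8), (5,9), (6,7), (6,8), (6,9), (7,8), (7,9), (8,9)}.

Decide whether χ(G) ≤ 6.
A valid 6-coloring: color 1: [8]; color 2: [9]; color 3: [7]; color 4: [6]; color 5: [5].
(χ(G) = 5 ≤ 6.)

Yes, G is 6-colorable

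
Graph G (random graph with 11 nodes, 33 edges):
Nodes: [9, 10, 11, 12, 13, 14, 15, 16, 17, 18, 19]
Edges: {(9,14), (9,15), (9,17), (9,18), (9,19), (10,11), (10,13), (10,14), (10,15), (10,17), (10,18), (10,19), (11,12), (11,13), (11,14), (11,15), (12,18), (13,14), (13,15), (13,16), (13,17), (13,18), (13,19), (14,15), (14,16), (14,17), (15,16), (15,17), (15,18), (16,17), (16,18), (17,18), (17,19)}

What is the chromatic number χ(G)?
Clique number ω(G) = 5 (lower bound: χ ≥ ω).
The clique on [13, 15, 16, 17, 18] has size 5, forcing χ ≥ 5, and the coloring below uses 5 colors, so χ(G) = 5.
A valid 5-coloring: color 1: [11, 17]; color 2: [12, 15, 19]; color 3: [9, 13]; color 4: [10, 16]; color 5: [14, 18].

χ(G) = 5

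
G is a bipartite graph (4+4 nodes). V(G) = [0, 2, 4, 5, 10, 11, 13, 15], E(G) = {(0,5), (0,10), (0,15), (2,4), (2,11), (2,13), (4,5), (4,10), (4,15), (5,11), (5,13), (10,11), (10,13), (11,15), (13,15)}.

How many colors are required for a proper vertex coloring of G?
χ(G) = 2

Clique number ω(G) = 2 (lower bound: χ ≥ ω).
The graph is bipartite (no odd cycle), so 2 colors suffice: χ(G) = 2.
A valid 2-coloring: color 1: [0, 4, 11, 13]; color 2: [2, 5, 10, 15].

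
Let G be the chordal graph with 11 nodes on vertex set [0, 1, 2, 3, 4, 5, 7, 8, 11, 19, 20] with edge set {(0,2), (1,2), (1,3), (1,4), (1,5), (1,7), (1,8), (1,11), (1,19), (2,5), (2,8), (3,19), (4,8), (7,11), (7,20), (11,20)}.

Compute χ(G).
χ(G) = 3

Clique number ω(G) = 3 (lower bound: χ ≥ ω).
The clique on [1, 2, 8] has size 3, forcing χ ≥ 3, and the coloring below uses 3 colors, so χ(G) = 3.
A valid 3-coloring: color 1: [0, 1, 20]; color 2: [2, 3, 4, 7]; color 3: [5, 8, 11, 19].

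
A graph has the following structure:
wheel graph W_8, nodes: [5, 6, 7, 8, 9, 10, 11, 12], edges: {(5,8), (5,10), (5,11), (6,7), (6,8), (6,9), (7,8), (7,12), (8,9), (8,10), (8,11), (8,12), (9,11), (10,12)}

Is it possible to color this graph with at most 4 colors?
Yes, G is 4-colorable

A valid 4-coloring: color 1: [8]; color 2: [7, 9, 10]; color 3: [6, 11, 12]; color 4: [5].
(χ(G) = 4 ≤ 4.)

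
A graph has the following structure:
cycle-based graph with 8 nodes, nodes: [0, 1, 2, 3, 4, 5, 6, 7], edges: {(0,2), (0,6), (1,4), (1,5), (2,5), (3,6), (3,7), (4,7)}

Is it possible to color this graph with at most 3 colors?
A valid 3-coloring: color 1: [1, 2, 6, 7]; color 2: [0, 3, 4, 5].
(χ(G) = 2 ≤ 3.)

Yes, G is 3-colorable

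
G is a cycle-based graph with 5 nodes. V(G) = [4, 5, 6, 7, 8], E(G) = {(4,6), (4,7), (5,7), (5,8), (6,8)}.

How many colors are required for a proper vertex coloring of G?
χ(G) = 3

Clique number ω(G) = 2 (lower bound: χ ≥ ω).
Odd cycle [6, 8, 5, 7, 4] needs 3 colors (χ ≥ 3).
The coloring below uses 3 colors, so χ(G) = 3.
A valid 3-coloring: color 1: [6, 7]; color 2: [4, 8]; color 3: [5].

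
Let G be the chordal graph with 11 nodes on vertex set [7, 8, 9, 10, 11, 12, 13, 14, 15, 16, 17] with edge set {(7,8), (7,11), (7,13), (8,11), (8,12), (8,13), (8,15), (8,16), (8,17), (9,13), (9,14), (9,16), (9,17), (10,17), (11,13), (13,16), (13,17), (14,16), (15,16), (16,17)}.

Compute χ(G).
Clique number ω(G) = 4 (lower bound: χ ≥ ω).
The clique on [8, 13, 16, 17] has size 4, forcing χ ≥ 4, and the coloring below uses 4 colors, so χ(G) = 4.
A valid 4-coloring: color 1: [8, 9, 10]; color 2: [7, 12, 16]; color 3: [13, 14, 15]; color 4: [11, 17].

χ(G) = 4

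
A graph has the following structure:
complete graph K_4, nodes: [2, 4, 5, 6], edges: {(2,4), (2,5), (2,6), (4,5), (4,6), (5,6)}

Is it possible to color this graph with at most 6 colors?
A valid 6-coloring: color 1: [2]; color 2: [6]; color 3: [5]; color 4: [4].
(χ(G) = 4 ≤ 6.)

Yes, G is 6-colorable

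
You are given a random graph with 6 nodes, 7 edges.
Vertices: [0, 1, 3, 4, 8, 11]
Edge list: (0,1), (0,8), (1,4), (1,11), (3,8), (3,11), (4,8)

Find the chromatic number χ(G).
χ(G) = 3

Clique number ω(G) = 2 (lower bound: χ ≥ ω).
Odd cycle [11, 3, 8, 0, 1] needs 3 colors (χ ≥ 3).
The coloring below uses 3 colors, so χ(G) = 3.
A valid 3-coloring: color 1: [1, 8]; color 2: [0, 3, 4]; color 3: [11].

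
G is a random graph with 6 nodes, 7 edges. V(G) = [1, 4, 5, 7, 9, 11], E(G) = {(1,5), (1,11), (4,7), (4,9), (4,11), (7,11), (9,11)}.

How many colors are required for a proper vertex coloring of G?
χ(G) = 3

Clique number ω(G) = 3 (lower bound: χ ≥ ω).
The clique on [4, 9, 11] has size 3, forcing χ ≥ 3, and the coloring below uses 3 colors, so χ(G) = 3.
A valid 3-coloring: color 1: [5, 11]; color 2: [1, 4]; color 3: [7, 9].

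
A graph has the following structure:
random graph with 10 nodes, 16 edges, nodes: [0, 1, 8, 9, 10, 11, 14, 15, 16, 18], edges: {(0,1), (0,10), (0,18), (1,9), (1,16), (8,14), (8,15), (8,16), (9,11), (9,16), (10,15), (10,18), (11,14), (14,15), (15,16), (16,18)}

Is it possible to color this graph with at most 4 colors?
Yes, G is 4-colorable

A valid 4-coloring: color 1: [0, 14, 16]; color 2: [9, 15, 18]; color 3: [1, 8, 10, 11].
(χ(G) = 3 ≤ 4.)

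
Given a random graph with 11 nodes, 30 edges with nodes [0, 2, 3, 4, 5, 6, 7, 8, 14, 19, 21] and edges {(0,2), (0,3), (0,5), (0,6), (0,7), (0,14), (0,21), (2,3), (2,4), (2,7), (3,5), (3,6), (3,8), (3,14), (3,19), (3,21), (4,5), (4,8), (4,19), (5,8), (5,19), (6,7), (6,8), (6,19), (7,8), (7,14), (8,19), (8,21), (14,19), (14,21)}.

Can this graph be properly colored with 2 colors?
No, G is not 2-colorable

The clique on vertices [0, 3, 14, 21] has size 4 > 2, so it alone needs 4 colors.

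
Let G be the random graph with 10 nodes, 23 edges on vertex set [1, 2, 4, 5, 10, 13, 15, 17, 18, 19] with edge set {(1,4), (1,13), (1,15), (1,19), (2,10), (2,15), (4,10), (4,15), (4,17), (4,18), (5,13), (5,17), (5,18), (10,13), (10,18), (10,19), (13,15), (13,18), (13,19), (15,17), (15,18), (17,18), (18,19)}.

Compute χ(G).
χ(G) = 4

Clique number ω(G) = 4 (lower bound: χ ≥ ω).
The clique on [4, 15, 17, 18] has size 4, forcing χ ≥ 4, and the coloring below uses 4 colors, so χ(G) = 4.
A valid 4-coloring: color 1: [1, 2, 18]; color 2: [5, 10, 15]; color 3: [13, 17]; color 4: [4, 19].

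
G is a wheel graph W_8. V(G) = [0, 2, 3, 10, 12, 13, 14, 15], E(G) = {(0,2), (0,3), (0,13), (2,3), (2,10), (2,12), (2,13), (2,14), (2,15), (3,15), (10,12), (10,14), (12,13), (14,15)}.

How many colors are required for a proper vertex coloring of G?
χ(G) = 4

Clique number ω(G) = 3 (lower bound: χ ≥ ω).
Odd cycle [10, 14, 15, 3, 0, 13, 12] needs 3 colors (χ ≥ 3).
Vertex 2 is adjacent to every vertex of [0, 3, 10, 12, 13, 14, 15], which already need 3 colors among themselves, so 2 needs a new color (χ ≥ 4).
The coloring below uses 4 colors, so χ(G) = 4.
A valid 4-coloring: color 1: [2]; color 2: [10, 13, 15]; color 3: [3, 12, 14]; color 4: [0].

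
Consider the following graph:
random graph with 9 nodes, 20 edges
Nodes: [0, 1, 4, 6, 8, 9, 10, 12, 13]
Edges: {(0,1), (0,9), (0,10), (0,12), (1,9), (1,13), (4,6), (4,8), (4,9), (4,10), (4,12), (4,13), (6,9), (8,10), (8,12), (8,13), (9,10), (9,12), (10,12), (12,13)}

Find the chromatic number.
χ(G) = 4

Clique number ω(G) = 4 (lower bound: χ ≥ ω).
The clique on [0, 9, 10, 12] has size 4, forcing χ ≥ 4, and the coloring below uses 4 colors, so χ(G) = 4.
A valid 4-coloring: color 1: [8, 9]; color 2: [1, 6, 12]; color 3: [0, 4]; color 4: [10, 13].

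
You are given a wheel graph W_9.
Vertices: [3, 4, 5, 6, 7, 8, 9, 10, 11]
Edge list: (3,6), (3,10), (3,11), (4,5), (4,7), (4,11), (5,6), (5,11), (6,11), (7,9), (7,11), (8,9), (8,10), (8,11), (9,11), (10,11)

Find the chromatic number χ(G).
Clique number ω(G) = 3 (lower bound: χ ≥ ω).
The clique on [3, 10, 11] has size 3, forcing χ ≥ 3, and the coloring below uses 3 colors, so χ(G) = 3.
A valid 3-coloring: color 1: [11]; color 2: [4, 6, 9, 10]; color 3: [3, 5, 7, 8].

χ(G) = 3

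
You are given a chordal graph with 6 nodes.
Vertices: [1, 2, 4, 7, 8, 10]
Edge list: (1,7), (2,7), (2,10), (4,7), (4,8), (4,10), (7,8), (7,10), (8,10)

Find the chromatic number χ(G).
χ(G) = 4

Clique number ω(G) = 4 (lower bound: χ ≥ ω).
The clique on [4, 7, 8, 10] has size 4, forcing χ ≥ 4, and the coloring below uses 4 colors, so χ(G) = 4.
A valid 4-coloring: color 1: [7]; color 2: [1, 10]; color 3: [2, 4]; color 4: [8].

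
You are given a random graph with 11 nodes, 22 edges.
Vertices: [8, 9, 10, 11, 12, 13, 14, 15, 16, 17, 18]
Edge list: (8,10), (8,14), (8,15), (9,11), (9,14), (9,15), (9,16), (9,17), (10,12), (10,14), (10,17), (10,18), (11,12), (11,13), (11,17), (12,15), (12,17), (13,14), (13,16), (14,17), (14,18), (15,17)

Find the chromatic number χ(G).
χ(G) = 4

Clique number ω(G) = 3 (lower bound: χ ≥ ω).
Odd cycle [14, 10, 12, 15, 9] needs 3 colors (χ ≥ 3).
Vertex 17 is adjacent to every vertex of [9, 10, 12, 14, 15], which already need 3 colors among themselves, so 17 needs a new color (χ ≥ 4).
The coloring below uses 4 colors, so χ(G) = 4.
A valid 4-coloring: color 1: [11, 14, 15, 16]; color 2: [8, 13, 17, 18]; color 3: [9, 10]; color 4: [12].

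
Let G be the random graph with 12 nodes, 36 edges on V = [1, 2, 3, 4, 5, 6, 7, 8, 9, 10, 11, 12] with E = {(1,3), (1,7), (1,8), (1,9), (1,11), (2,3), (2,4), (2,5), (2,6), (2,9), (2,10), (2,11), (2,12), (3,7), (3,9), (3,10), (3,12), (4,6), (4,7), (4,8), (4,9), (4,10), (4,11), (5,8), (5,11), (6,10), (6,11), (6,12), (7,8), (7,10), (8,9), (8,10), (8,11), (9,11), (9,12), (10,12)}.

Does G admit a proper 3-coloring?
The clique on vertices [1, 8, 9, 11] has size 4 > 3, so it alone needs 4 colors.

No, G is not 3-colorable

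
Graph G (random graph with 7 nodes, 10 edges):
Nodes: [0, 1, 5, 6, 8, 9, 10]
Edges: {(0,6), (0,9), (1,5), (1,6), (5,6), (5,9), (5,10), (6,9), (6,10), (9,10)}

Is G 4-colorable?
Yes, G is 4-colorable

A valid 4-coloring: color 1: [6, 8]; color 2: [0, 5]; color 3: [1, 9]; color 4: [10].
(χ(G) = 4 ≤ 4.)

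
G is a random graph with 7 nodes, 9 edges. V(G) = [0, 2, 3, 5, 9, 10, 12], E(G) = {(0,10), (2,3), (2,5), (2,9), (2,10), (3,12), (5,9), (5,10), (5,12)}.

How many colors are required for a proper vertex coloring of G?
χ(G) = 3

Clique number ω(G) = 3 (lower bound: χ ≥ ω).
The clique on [2, 5, 9] has size 3, forcing χ ≥ 3, and the coloring below uses 3 colors, so χ(G) = 3.
A valid 3-coloring: color 1: [0, 2, 12]; color 2: [3, 5]; color 3: [9, 10].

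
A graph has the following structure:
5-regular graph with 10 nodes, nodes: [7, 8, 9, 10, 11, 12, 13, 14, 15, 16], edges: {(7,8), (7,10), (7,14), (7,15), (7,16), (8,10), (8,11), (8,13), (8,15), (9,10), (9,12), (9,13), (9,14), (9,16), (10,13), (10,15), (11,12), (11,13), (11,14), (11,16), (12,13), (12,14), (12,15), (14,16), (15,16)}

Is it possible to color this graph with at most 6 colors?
Yes, G is 6-colorable

A valid 6-coloring: color 1: [13, 14, 15]; color 2: [7, 9, 11]; color 3: [8, 12, 16]; color 4: [10].
(χ(G) = 4 ≤ 6.)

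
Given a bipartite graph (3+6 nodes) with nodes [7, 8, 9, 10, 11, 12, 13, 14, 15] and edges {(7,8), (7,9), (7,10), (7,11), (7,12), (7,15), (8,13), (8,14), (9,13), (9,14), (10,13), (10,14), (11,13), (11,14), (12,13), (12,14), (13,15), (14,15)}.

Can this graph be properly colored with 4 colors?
Yes, G is 4-colorable

A valid 4-coloring: color 1: [7, 13, 14]; color 2: [8, 9, 10, 11, 12, 15].
(χ(G) = 2 ≤ 4.)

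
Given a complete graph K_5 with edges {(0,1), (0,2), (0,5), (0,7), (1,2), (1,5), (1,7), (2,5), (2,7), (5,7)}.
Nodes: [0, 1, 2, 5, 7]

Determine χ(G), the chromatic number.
χ(G) = 5

Clique number ω(G) = 5 (lower bound: χ ≥ ω).
The clique on [0, 1, 2, 5, 7] has size 5, forcing χ ≥ 5, and the coloring below uses 5 colors, so χ(G) = 5.
A valid 5-coloring: color 1: [1]; color 2: [7]; color 3: [2]; color 4: [0]; color 5: [5].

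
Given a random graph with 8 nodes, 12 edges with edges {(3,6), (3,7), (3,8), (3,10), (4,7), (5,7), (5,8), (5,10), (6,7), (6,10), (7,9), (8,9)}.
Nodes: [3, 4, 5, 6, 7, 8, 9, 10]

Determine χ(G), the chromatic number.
χ(G) = 3

Clique number ω(G) = 3 (lower bound: χ ≥ ω).
The clique on [3, 6, 10] has size 3, forcing χ ≥ 3, and the coloring below uses 3 colors, so χ(G) = 3.
A valid 3-coloring: color 1: [7, 8, 10]; color 2: [3, 4, 5, 9]; color 3: [6].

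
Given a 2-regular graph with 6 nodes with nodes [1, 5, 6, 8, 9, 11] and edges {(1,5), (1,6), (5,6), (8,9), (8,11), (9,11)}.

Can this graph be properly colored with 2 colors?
The clique on vertices [8, 9, 11] has size 3 > 2, so it alone needs 3 colors.

No, G is not 2-colorable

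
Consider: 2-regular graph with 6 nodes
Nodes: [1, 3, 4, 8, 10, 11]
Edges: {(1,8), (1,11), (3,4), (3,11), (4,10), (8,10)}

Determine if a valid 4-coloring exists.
A valid 4-coloring: color 1: [1, 3, 10]; color 2: [4, 8, 11].
(χ(G) = 2 ≤ 4.)

Yes, G is 4-colorable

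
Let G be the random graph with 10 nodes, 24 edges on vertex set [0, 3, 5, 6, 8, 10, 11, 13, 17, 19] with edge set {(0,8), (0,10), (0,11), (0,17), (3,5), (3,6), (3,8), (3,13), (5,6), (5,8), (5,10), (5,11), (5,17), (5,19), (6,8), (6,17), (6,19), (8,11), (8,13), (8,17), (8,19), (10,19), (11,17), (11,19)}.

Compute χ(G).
Clique number ω(G) = 4 (lower bound: χ ≥ ω).
The clique on [0, 8, 11, 17] has size 4, forcing χ ≥ 4, and the coloring below uses 4 colors, so χ(G) = 4.
A valid 4-coloring: color 1: [8, 10]; color 2: [0, 5, 13]; color 3: [3, 17, 19]; color 4: [6, 11].

χ(G) = 4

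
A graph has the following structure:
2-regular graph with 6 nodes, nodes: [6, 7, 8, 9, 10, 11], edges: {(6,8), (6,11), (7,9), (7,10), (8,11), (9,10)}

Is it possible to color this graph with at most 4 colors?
A valid 4-coloring: color 1: [10, 11]; color 2: [6, 7]; color 3: [8, 9].
(χ(G) = 3 ≤ 4.)

Yes, G is 4-colorable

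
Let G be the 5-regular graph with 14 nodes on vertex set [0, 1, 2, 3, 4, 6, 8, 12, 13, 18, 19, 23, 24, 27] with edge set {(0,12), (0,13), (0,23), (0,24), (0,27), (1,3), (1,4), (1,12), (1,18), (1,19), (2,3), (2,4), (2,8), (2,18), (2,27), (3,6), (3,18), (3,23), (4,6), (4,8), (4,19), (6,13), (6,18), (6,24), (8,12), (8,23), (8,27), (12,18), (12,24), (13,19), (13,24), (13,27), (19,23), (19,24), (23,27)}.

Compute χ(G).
Clique number ω(G) = 3 (lower bound: χ ≥ ω).
Suppose a proper 3-coloring c exists. The clique [0, 12, 24] takes 3 distinct colors; by symmetry let c(0) = 1, c(12) = 2, c(24) = 3.
- Vertex 13: neighbors [0, 24] already have colors [1, 3] ⇒ c(13) = 2.
- Vertex 6: neighbors [13, 24] already have colors [2, 3] ⇒ c(6) = 1.
- Vertex 18: neighbors [6, 12] already have colors [1, 2] ⇒ c(18) = 3.
- Vertex 1: neighbors [12, 18] already have colors [2, 3] ⇒ c(1) = 1.
- Vertex 19: neighbors [1, 13, 24] already have colors [1, 2, 3] — all 3 colors blocked. Contradiction.
The forced assignments end in a contradiction, so G has no proper 3-coloring (χ ≥ 4).
The coloring below uses 4 colors, so χ(G) = 4.
A valid 4-coloring: color 1: [4, 18, 24, 27]; color 2: [0, 6, 8, 19]; color 3: [1, 2, 13, 23]; color 4: [3, 12].

χ(G) = 4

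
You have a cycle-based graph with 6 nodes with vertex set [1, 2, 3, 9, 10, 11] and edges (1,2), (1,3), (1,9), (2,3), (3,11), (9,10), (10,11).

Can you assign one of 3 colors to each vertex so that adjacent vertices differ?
Yes, G is 3-colorable

A valid 3-coloring: color 1: [3, 10]; color 2: [1, 11]; color 3: [2, 9].
(χ(G) = 3 ≤ 3.)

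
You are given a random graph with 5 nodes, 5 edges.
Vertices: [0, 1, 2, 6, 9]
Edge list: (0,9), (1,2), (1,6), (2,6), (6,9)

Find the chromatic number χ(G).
χ(G) = 3

Clique number ω(G) = 3 (lower bound: χ ≥ ω).
The clique on [1, 2, 6] has size 3, forcing χ ≥ 3, and the coloring below uses 3 colors, so χ(G) = 3.
A valid 3-coloring: color 1: [0, 6]; color 2: [1, 9]; color 3: [2].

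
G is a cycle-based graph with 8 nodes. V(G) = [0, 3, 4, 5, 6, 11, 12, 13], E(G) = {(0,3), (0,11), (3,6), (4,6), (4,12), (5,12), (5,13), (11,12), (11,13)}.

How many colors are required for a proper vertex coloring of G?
Clique number ω(G) = 2 (lower bound: χ ≥ ω).
The graph is bipartite (no odd cycle), so 2 colors suffice: χ(G) = 2.
A valid 2-coloring: color 1: [3, 4, 5, 11]; color 2: [0, 6, 12, 13].

χ(G) = 2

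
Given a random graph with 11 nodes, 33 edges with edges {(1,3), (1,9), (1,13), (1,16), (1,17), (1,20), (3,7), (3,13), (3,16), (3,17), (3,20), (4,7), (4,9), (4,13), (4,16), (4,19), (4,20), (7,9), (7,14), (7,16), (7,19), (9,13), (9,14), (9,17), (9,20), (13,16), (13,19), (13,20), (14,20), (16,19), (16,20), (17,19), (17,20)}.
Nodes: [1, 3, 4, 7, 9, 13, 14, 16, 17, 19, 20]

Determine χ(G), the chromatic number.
χ(G) = 5

Clique number ω(G) = 5 (lower bound: χ ≥ ω).
The clique on [1, 3, 13, 16, 20] has size 5, forcing χ ≥ 5, and the coloring below uses 5 colors, so χ(G) = 5.
A valid 5-coloring: color 1: [19, 20]; color 2: [7, 13, 17]; color 3: [9, 16]; color 4: [3, 4, 14]; color 5: [1].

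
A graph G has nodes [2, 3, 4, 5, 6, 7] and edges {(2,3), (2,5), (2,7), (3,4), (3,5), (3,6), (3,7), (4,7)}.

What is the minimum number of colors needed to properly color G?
Clique number ω(G) = 3 (lower bound: χ ≥ ω).
The clique on [2, 3, 5] has size 3, forcing χ ≥ 3, and the coloring below uses 3 colors, so χ(G) = 3.
A valid 3-coloring: color 1: [3]; color 2: [2, 4, 6]; color 3: [5, 7].

χ(G) = 3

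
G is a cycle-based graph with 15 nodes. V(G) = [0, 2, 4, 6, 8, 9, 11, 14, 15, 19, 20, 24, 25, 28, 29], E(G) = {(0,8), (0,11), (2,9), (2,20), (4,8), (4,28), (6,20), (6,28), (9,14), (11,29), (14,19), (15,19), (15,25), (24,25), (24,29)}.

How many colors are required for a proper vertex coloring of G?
χ(G) = 3

Clique number ω(G) = 2 (lower bound: χ ≥ ω).
Odd cycle [6, 20, 2, 9, 14, 19, 15, 25, 24, 29, 11, 0, 8, 4, 28] needs 3 colors (χ ≥ 3).
The coloring below uses 3 colors, so χ(G) = 3.
A valid 3-coloring: color 1: [2, 4, 6, 11, 14, 15, 24]; color 2: [0, 9, 19, 20, 25, 28, 29]; color 3: [8].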